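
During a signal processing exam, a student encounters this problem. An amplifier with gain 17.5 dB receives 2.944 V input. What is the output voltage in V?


Output voltage from dB gain:
V_out = V_in * 10^(gain_dB / 20)
      = 2.944 * 10^(17.5 / 20)
      = 2.944 * 7.498942
      = 22.0769 V

22.0769 V


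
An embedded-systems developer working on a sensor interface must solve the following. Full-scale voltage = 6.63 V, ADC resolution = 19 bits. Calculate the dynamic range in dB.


Dynamic range from full-scale to LSB:
V_min = V_max / 2^bits = 6.63 / 2^19
DR = 20 * log10(V_max / V_min)
   = 20 * log10(2^19)
   = 20 * 19 * log10(2)
   = 114.39 dB

114.39 dB


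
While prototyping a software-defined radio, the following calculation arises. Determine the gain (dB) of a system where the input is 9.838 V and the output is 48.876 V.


Voltage gain in dB:
G = 20 * log10(Vout / Vin)
  = 20 * log10(48.876 / 9.838)
  = 20 * log10(4.968083)
  = 20 * 0.696189
  = 13.92 dB

13.92 dB


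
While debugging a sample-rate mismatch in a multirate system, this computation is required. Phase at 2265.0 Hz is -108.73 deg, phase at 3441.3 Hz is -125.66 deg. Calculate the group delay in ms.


Group delay from phase difference:
tau = -d(phi)/d(omega)
d(phi) = -16.93 deg = -0.295484 rad
d(omega) = 2*pi*(3441.3 - 2265.0) = 7390.9109 rad/s
tau = -(-0.295484) / 7390.9109
    = 0.04 ms

0.04 ms


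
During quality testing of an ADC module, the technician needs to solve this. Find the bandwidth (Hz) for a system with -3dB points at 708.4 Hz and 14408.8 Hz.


Bandwidth is the difference of -3dB frequencies:
BW = f_high - f_low
   = 14408.8 - 708.4
   = 13700.4 Hz

13700.4 Hz


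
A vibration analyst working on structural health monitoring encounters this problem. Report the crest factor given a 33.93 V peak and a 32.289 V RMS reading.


Crest factor is the ratio of peak to RMS:
CF = V_peak / V_rms
   = 33.93 / 32.289
   = 1.0508

1.0508


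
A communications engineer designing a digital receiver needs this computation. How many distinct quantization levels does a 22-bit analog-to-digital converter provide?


Number of quantization levels = 2^N
= 2^22
= 4194304

4194304


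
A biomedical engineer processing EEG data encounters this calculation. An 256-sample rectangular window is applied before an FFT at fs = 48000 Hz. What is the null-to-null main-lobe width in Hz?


Main lobe width for a rectangular window:
Width = 2 * fs / N
      = 2 * 48000 / 256
      = 96000 / 256
      = 375.0 Hz

375.0 Hz


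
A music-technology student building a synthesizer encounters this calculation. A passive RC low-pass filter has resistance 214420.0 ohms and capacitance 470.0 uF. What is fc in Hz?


Cutoff frequency of a first-order RC filter:
fc = 1 / (2 * pi * R * C)
C = 470.0 uF = 0.00047 F
fc = 1 / (2 * pi * 214420.0 * 0.00047)
   = 1 / 633.20307897576
   = 0.001579 Hz

0.001579 Hz


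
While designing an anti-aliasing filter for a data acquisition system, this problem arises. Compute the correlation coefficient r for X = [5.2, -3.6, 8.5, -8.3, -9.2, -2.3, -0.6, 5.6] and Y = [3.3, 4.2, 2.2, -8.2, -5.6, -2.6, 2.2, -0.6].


Pearson correlation coefficient (population):
r = cov(X,Y) / (std(X) * std(Y))
Mean X = -0.5875, Mean Y = -0.6375
Cov(X,Y) = 17.327969
Std(X) = 6.124018, Std(Y) = 4.193429
r = 0.6747

0.6747


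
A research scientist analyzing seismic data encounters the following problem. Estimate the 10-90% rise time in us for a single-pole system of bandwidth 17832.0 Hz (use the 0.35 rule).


Rise time from bandwidth relationship:
tr = 0.35 / BW
   = 0.35 / 17832.0
   = 1.962763571e-05 s
   = 19.6276 us

19.6276 us


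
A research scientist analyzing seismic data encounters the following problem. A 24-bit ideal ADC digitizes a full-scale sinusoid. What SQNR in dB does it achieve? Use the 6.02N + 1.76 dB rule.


Theoretical SNR for a full-scale sinusoid:
SNR = 6.02 * N + 1.76
    = 6.02 * 24 + 1.76
    = 144.48 + 1.76
    = 146.24 dB

146.24 dB


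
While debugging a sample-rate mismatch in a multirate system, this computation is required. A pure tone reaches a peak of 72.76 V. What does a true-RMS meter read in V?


RMS voltage for a sinusoidal waveform:
V_rms = V_peak / sqrt(2)
      = 72.76 / 1.414214
      = 51.449 V

51.449 V


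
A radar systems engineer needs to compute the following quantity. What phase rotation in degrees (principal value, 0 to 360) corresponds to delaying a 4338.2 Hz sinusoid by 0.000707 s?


Phase shift from frequency and time delay:
phi = 360 * f * t_delay
    = 360 * 4338.2 * 0.000707
    = 1104.16 degrees
    mod 360 = 24.16 degrees

24.16 degrees


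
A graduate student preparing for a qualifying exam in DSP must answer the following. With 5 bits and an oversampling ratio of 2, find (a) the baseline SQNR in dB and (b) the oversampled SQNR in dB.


Step 1 — baseline SQNR at Nyquist:
SQNR_base = 6.02*N + 1.76
          = 6.02*5 + 1.76
          = 31.86 dB

Step 2 — oversampling processing gain:
G = 10*log10(OSR) = 10*log10(2) = 3.01 dB

Step 3 — total:
SQNR_total = 31.86 + 3.01 = 34.87 dB

Base SQNR = 31.86 dB; oversampled SQNR = 34.87 dB


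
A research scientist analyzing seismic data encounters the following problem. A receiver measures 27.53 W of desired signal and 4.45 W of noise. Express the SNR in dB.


SNR in decibels:
SNR = 10 * log10(Ps / Pn)
    = 10 * log10(27.53 / 4.45)
    = 10 * log10(6.1865)
    = 10 * 0.7914
    = 7.91 dB

7.91 dB


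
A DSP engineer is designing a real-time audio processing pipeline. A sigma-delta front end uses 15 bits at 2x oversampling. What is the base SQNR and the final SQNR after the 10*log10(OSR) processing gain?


Step 1 — baseline SQNR at Nyquist:
SQNR_base = 6.02*N + 1.76
          = 6.02*15 + 1.76
          = 92.06 dB

Step 2 — oversampling processing gain:
G = 10*log10(OSR) = 10*log10(2) = 3.01 dB

Step 3 — total:
SQNR_total = 92.06 + 3.01 = 95.07 dB

Base SQNR = 92.06 dB; oversampled SQNR = 95.07 dB


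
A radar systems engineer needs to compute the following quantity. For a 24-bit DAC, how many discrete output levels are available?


Number of quantization levels = 2^N
= 2^24
= 16777216

16777216


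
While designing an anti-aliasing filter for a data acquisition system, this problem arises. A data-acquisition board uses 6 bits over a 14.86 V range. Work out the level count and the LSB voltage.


Step 1 — number of quantization levels:
L = 2^N = 2^6 = 64

Step 2 — LSB step size:
delta = Vfs / L
      = 14.86 / 64
      = 0.2321875 V

Levels = 64; step size = 0.2321875 V


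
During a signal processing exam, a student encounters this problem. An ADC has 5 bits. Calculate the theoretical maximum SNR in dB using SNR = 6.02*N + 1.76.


Theoretical SNR for a full-scale sinusoid:
SNR = 6.02 * N + 1.76
    = 6.02 * 5 + 1.76
    = 30.1 + 1.76
    = 31.86 dB

31.86 dB


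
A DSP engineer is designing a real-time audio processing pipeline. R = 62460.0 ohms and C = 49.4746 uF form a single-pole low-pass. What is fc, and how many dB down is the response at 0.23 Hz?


Step 1 — cutoff frequency:
fc = 1 / (2*pi*R*C)
C = 49.4746 uF = 4.94746e-05 F
fc = 1 / (2*pi*62460.0*4.94746e-05)
   = 0.0515034 Hz

Step 2 — magnitude at f = 0.23 Hz:
|H(f)| = 1 / sqrt(1 + (f/fc)^2)
f/fc = 0.23 / 0.0515034 = 4.465725
|H| = 1 / sqrt(1 + 19.9427) = 0.2185162
|H|_dB = 20*log10(0.2185162) = -13.21 dB

fc = 0.0515034 Hz; |H(0.23 Hz)| = -13.21 dB


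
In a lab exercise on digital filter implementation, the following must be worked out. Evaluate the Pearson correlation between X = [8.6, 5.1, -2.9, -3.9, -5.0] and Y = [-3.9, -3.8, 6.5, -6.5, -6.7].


Pearson correlation coefficient (population):
r = cov(X,Y) / (std(X) * std(Y))
Mean X = 0.38, Mean Y = -2.88
Cov(X,Y) = -1.4896
Std(X) = 5.438161, Std(Y) = 4.849082
r = -0.0565

-0.0565


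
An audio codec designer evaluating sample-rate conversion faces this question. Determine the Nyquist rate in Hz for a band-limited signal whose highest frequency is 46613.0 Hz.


The Nyquist rate is twice the maximum frequency component.
fs_min = 2 * fmax
      = 2 * 46613.0
      = 93226.0 Hz

93226.0


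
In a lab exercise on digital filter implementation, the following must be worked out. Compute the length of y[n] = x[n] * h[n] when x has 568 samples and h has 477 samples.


Linear convolution output length:
L = N + M - 1
  = 568 + 477 - 1
  = 1044 samples

1044


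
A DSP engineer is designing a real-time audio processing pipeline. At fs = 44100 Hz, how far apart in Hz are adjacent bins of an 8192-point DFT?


DFT frequency resolution:
df = fs / N
   = 44100 / 8192
   = 5.3833 Hz

5.3833 Hz


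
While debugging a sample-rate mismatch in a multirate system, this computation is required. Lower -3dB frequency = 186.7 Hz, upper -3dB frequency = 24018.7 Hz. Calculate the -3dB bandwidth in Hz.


Bandwidth is the difference of -3dB frequencies:
BW = f_high - f_low
   = 24018.7 - 186.7
   = 23832.0 Hz

23832.0 Hz


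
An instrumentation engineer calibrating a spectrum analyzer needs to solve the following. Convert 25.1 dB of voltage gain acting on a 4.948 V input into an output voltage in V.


Output voltage from dB gain:
V_out = V_in * 10^(gain_dB / 20)
      = 4.948 * 10^(25.1 / 20)
      = 4.948 * 17.988709
      = 89.0081 V

89.0081 V


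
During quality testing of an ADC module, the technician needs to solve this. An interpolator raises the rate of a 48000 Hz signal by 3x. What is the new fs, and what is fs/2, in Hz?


Step 1 — output sample rate after interpolation by L:
fs_out = L * fs_in = 3 * 48000 = 144000 Hz

Step 2 — Nyquist frequency of the output stream:
f_Nyq = fs_out / 2 = 144000 / 2 = 72000.0 Hz

fs_out = 144000 Hz; f_Nyquist = 72000.0 Hz


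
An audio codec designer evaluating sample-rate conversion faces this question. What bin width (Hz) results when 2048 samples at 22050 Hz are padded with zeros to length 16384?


Frequency resolution after zero-padding:
N_padded = 2048 * 8 = 16384
df = fs / N_padded
   = 22050 / 16384
   = 1.3458 Hz

1.3458 Hz


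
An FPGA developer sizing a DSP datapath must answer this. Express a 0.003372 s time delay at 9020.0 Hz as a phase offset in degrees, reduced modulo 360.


Phase shift from frequency and time delay:
phi = 360 * f * t_delay
    = 360 * 9020.0 * 0.003372
    = 10949.56 degrees
    mod 360 = 149.56 degrees

149.56 degrees


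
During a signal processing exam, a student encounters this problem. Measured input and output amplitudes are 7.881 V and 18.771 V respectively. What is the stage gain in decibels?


Voltage gain in dB:
G = 20 * log10(Vout / Vin)
  = 20 * log10(18.771 / 7.881)
  = 20 * log10(2.381804)
  = 20 * 0.376906
  = 7.54 dB

7.54 dB


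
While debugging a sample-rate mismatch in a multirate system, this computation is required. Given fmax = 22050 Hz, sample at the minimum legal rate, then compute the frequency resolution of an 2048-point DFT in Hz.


Step 1 — Nyquist sampling rate:
fs = 2 * fmax = 2 * 22050 = 44100 Hz

Step 2 — DFT bin spacing:
df = fs / N = 44100 / 2048 = 21.5332 Hz

21.5332 Hz


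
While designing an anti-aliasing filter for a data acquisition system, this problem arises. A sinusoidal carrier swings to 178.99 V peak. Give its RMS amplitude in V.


RMS voltage for a sinusoidal waveform:
V_rms = V_peak / sqrt(2)
      = 178.99 / 1.414214
      = 126.565 V

126.565 V


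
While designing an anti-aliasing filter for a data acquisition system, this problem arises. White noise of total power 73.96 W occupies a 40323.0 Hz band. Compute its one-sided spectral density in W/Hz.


Power spectral density:
PSD = P / BW
    = 73.96 / 40323.0
    = 0.00183419 W/Hz

0.00183419 W/Hz


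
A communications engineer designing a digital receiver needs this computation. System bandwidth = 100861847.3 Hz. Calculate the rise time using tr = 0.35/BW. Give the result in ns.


Rise time from bandwidth relationship:
tr = 0.35 / BW
   = 0.35 / 100861847.3
   = 3.470093096e-09 s
   = 3.4701 ns

3.4701 ns


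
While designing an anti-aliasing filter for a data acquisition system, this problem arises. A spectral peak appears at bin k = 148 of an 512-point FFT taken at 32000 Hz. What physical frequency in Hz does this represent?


Frequency of DFT bin k:
f_k = k * fs / N
    = 148 * 32000 / 512
    = 4736000 / 512
    = 9250.0 Hz

9250.0 Hz


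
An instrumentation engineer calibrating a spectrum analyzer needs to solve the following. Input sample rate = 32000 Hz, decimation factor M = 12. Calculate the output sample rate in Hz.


Decimation reduces the sample rate:
fs_out = fs_in / M
       = 32000 / 12
       = 2666.6667 Hz

2666.6667 Hz


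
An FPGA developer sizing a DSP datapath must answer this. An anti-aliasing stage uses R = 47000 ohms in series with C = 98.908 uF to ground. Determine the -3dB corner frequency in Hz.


Cutoff frequency of a first-order RC filter:
fc = 1 / (2 * pi * R * C)
C = 98.908 uF = 9.8908e-05 F
fc = 1 / (2 * pi * 47000 * 9.8908e-05)
   = 1 / 29.208492741038
   = 0.034237 Hz

0.034237 Hz


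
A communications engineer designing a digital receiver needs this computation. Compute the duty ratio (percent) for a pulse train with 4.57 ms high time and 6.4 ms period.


Duty cycle as a percentage:
DC = (t_on / T) * 100
   = (4.57 / 6.4) * 100
   = 0.714063 * 100
   = 71.41 %

71.41 %


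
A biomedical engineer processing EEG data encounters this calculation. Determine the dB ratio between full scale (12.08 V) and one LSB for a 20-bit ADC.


Dynamic range from full-scale to LSB:
V_min = V_max / 2^bits = 12.08 / 2^20
DR = 20 * log10(V_max / V_min)
   = 20 * log10(2^20)
   = 20 * 20 * log10(2)
   = 120.41 dB

120.41 dB


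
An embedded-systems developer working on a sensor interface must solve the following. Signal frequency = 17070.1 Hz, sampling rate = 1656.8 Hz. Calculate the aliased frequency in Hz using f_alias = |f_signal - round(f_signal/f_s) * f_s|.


Compute the nearest integer multiple of fs to the signal:
n = round(17070.1 / 1656.8) = 10
f_alias = |17070.1 - 10 * 1656.8|
        = |17070.1 - 16568.0|
        = 502.1 Hz

502.1


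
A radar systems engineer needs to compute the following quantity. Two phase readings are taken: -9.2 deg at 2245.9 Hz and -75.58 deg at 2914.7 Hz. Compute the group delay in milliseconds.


Group delay from phase difference:
tau = -d(phi)/d(omega)
d(phi) = -66.38 deg = -1.15855 rad
d(omega) = 2*pi*(2914.7 - 2245.9) = 4202.1943 rad/s
tau = -(-1.15855) / 4202.1943
    = 0.2757 ms

0.2757 ms


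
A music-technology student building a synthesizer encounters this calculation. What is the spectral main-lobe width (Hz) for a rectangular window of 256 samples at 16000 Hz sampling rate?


Main lobe width for a rectangular window:
Width = 2 * fs / N
      = 2 * 16000 / 256
      = 32000 / 256
      = 125.0 Hz

125.0 Hz


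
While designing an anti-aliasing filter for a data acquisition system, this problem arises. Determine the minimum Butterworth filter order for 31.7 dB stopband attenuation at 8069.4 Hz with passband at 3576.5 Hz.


Butterworth filter order formula:
n = log10(10^(A/10) - 1) / (2 * log10(f_stop/f_pass))
10^(31.7/10) - 1 = 1478.1084
f_stop/f_pass = 8069.4 / 3576.5 = 2.2562
n = 4.4848 -> ceil = 5

5


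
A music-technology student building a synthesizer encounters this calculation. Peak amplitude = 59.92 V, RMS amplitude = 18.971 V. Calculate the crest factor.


Crest factor is the ratio of peak to RMS:
CF = V_peak / V_rms
   = 59.92 / 18.971
   = 3.1585

3.1585


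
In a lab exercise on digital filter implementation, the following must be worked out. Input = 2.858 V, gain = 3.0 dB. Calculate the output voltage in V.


Output voltage from dB gain:
V_out = V_in * 10^(gain_dB / 20)
      = 2.858 * 10^(3.0 / 20)
      = 2.858 * 1.412538
      = 4.037 V

4.037 V


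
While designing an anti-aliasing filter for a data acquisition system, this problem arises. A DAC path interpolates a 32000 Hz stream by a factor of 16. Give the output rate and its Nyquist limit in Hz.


Step 1 — output sample rate after interpolation by L:
fs_out = L * fs_in = 16 * 32000 = 512000 Hz

Step 2 — Nyquist frequency of the output stream:
f_Nyq = fs_out / 2 = 512000 / 2 = 256000.0 Hz

fs_out = 512000 Hz; f_Nyquist = 256000.0 Hz


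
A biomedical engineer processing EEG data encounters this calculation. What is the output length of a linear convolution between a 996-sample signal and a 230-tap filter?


Linear convolution output length:
L = N + M - 1
  = 996 + 230 - 1
  = 1225 samples

1225


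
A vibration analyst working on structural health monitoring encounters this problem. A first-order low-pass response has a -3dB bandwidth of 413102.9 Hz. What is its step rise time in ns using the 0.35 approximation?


Rise time from bandwidth relationship:
tr = 0.35 / BW
   = 0.35 / 413102.9
   = 8.472465335e-07 s
   = 847.2465 ns

847.2465 ns


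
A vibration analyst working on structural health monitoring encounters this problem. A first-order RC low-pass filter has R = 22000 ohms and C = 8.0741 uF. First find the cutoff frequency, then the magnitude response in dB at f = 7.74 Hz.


Step 1 — cutoff frequency:
fc = 1 / (2*pi*R*C)
C = 8.0741 uF = 8.0741e-06 F
fc = 1 / (2*pi*22000*8.0741e-06)
   = 0.89599 Hz

Step 2 — magnitude at f = 7.74 Hz:
|H(f)| = 1 / sqrt(1 + (f/fc)^2)
f/fc = 7.74 / 0.89599 = 8.638489
|H| = 1 / sqrt(1 + 74.623492) = 0.1149931
|H|_dB = 20*log10(0.1149931) = -18.79 dB

fc = 0.89599 Hz; |H(7.74 Hz)| = -18.79 dB


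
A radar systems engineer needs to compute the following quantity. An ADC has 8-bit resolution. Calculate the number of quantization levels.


Number of quantization levels = 2^N
= 2^8
= 256

256


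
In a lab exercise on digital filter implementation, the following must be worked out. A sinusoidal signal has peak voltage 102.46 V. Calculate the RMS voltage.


RMS voltage for a sinusoidal waveform:
V_rms = V_peak / sqrt(2)
      = 102.46 / 1.414214
      = 72.45 V

72.45 V


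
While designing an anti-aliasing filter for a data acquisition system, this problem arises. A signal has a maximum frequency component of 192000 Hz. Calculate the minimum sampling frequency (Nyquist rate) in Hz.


The Nyquist rate is twice the maximum frequency component.
fs_min = 2 * fmax
      = 2 * 192000
      = 384000 Hz

384000


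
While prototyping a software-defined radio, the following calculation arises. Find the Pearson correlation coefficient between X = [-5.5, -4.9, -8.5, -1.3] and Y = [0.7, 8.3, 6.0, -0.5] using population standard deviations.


Pearson correlation coefficient (population):
r = cov(X,Y) / (std(X) * std(Y))
Mean X = -5.05, Mean Y = 3.625
Cov(X,Y) = -5.41125
Std(X) = 2.558808, Std(Y) = 3.642372
r = -0.5806

-0.5806


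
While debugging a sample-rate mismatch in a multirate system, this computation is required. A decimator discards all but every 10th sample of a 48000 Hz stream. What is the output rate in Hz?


Decimation reduces the sample rate:
fs_out = fs_in / M
       = 48000 / 10
       = 4800.0 Hz

4800.0 Hz


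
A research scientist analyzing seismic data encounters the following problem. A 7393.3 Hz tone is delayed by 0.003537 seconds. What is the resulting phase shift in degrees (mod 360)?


Phase shift from frequency and time delay:
phi = 360 * f * t_delay
    = 360 * 7393.3 * 0.003537
    = 9414.04 degrees
    mod 360 = 54.04 degrees

54.04 degrees


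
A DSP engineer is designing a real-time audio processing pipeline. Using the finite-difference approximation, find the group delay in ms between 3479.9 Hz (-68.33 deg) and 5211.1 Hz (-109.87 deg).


Group delay from phase difference:
tau = -d(phi)/d(omega)
d(phi) = -41.54 deg = -0.72501 rad
d(omega) = 2*pi*(5211.1 - 3479.9) = 10877.4504 rad/s
tau = -(-0.72501) / 10877.4504
    = 0.0667 ms

0.0667 ms


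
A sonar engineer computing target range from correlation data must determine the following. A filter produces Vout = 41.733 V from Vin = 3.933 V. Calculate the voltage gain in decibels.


Voltage gain in dB:
G = 20 * log10(Vout / Vin)
  = 20 * log10(41.733 / 3.933)
  = 20 * log10(10.610984)
  = 20 * 1.025756
  = 20.52 dB

20.52 dB


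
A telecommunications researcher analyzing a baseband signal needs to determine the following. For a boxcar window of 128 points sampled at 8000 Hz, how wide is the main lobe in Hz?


Main lobe width for a rectangular window:
Width = 2 * fs / N
      = 2 * 8000 / 128
      = 16000 / 128
      = 125.0 Hz

125.0 Hz


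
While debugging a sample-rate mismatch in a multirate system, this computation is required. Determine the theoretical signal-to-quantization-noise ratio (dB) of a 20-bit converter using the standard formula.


Theoretical SNR for a full-scale sinusoid:
SNR = 6.02 * N + 1.76
    = 6.02 * 20 + 1.76
    = 120.4 + 1.76
    = 122.16 dB

122.16 dB


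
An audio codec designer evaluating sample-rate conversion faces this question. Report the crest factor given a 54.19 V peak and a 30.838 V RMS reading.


Crest factor is the ratio of peak to RMS:
CF = V_peak / V_rms
   = 54.19 / 30.838
   = 1.7572

1.7572


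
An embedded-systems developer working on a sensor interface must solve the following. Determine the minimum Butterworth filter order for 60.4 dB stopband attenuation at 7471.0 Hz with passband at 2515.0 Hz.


Butterworth filter order formula:
n = log10(10^(A/10) - 1) / (2 * log10(f_stop/f_pass))
10^(60.4/10) - 1 = 1096477.1961
f_stop/f_pass = 7471.0 / 2515.0 = 2.9706
n = 6.3869 -> ceil = 7

7


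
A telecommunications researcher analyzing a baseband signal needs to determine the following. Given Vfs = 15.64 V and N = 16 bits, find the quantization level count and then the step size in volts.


Step 1 — number of quantization levels:
L = 2^N = 2^16 = 65536

Step 2 — LSB step size:
delta = Vfs / L
      = 15.64 / 65536
      = 0.00023865 V

Levels = 65536; step size = 0.00023865 V


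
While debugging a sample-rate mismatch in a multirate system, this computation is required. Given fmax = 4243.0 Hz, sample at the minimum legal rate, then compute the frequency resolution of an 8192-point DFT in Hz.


Step 1 — Nyquist sampling rate:
fs = 2 * fmax = 2 * 4243.0 = 8486.0 Hz

Step 2 — DFT bin spacing:
df = fs / N = 8486.0 / 8192 = 1.0359 Hz

1.0359 Hz


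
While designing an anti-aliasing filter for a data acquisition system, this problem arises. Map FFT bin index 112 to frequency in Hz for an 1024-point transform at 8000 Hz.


Frequency of DFT bin k:
f_k = k * fs / N
    = 112 * 8000 / 1024
    = 896000 / 1024
    = 875.0 Hz

875.0 Hz


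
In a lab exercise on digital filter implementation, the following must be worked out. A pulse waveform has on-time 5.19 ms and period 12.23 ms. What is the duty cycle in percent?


Duty cycle as a percentage:
DC = (t_on / T) * 100
   = (5.19 / 12.23) * 100
   = 0.424366 * 100
   = 42.44 %

42.44 %


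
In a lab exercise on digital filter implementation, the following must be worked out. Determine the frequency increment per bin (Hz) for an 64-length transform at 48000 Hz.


DFT frequency resolution:
df = fs / N
   = 48000 / 64
   = 750.0 Hz

750.0 Hz


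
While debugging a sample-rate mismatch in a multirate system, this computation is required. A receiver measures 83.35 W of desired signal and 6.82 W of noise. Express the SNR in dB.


SNR in decibels:
SNR = 10 * log10(Ps / Pn)
    = 10 * log10(83.35 / 6.82)
    = 10 * log10(12.2214)
    = 10 * 1.0871
    = 10.87 dB

10.87 dB


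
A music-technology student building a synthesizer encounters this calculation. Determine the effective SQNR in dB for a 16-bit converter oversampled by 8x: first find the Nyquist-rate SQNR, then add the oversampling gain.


Step 1 — baseline SQNR at Nyquist:
SQNR_base = 6.02*N + 1.76
          = 6.02*16 + 1.76
          = 98.08 dB

Step 2 — oversampling processing gain:
G = 10*log10(OSR) = 10*log10(8) = 9.03 dB

Step 3 — total:
SQNR_total = 98.08 + 9.03 = 107.11 dB

Base SQNR = 98.08 dB; oversampled SQNR = 107.11 dB


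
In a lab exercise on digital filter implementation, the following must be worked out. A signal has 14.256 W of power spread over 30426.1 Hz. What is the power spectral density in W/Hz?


Power spectral density:
PSD = P / BW
    = 14.256 / 30426.1
    = 0.00046855 W/Hz

0.00046855 W/Hz


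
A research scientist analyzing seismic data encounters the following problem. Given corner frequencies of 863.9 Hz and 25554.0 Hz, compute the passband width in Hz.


Bandwidth is the difference of -3dB frequencies:
BW = f_high - f_low
   = 25554.0 - 863.9
   = 24690.1 Hz

24690.1 Hz


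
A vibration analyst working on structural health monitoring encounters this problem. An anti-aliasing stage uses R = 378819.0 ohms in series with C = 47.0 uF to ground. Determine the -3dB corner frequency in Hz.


Cutoff frequency of a first-order RC filter:
fc = 1 / (2 * pi * R * C)
C = 47.0 uF = 4.7e-05 F
fc = 1 / (2 * pi * 378819.0 * 4.7e-05)
   = 1 / 111.86892881938
   = 0.008939 Hz

0.008939 Hz


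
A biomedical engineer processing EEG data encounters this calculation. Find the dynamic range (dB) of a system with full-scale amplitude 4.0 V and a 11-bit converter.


Dynamic range from full-scale to LSB:
V_min = V_max / 2^bits = 4.0 / 2^11
DR = 20 * log10(V_max / V_min)
   = 20 * log10(2^11)
   = 20 * 11 * log10(2)
   = 66.23 dB

66.23 dB


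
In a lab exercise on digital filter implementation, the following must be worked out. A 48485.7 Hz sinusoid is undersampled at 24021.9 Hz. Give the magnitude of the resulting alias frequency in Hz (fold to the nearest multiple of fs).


Compute the nearest integer multiple of fs to the signal:
n = round(48485.7 / 24021.9) = 2
f_alias = |48485.7 - 2 * 24021.9|
        = |48485.7 - 48043.8|
        = 441.9 Hz

441.9


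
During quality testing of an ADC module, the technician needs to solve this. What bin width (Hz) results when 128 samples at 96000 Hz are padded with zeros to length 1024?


Frequency resolution after zero-padding:
N_padded = 128 * 8 = 1024
df = fs / N_padded
   = 96000 / 1024
   = 93.75 Hz

93.75 Hz


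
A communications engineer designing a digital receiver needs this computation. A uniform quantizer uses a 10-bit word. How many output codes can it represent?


Number of quantization levels = 2^N
= 2^10
= 1024

1024


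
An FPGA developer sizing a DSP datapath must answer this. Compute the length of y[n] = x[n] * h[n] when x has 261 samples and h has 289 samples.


Linear convolution output length:
L = N + M - 1
  = 261 + 289 - 1
  = 549 samples

549


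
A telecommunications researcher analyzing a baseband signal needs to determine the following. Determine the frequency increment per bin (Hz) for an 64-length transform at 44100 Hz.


DFT frequency resolution:
df = fs / N
   = 44100 / 64
   = 689.0625 Hz

689.0625 Hz


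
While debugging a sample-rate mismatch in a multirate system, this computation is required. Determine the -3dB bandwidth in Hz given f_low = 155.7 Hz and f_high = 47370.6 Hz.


Bandwidth is the difference of -3dB frequencies:
BW = f_high - f_low
   = 47370.6 - 155.7
   = 47214.9 Hz

47214.9 Hz


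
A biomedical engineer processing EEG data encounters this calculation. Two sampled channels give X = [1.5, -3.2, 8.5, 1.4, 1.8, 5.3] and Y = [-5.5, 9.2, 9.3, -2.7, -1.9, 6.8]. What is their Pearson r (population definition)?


Pearson correlation coefficient (population):
r = cov(X,Y) / (std(X) * std(Y))
Mean X = 2.55, Mean Y = 2.5333
Cov(X,Y) = 5.24
Std(X) = 3.628935, Std(Y) = 6.055484
r = 0.2385

0.2385


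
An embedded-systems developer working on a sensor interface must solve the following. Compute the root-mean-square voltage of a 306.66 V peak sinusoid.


RMS voltage for a sinusoidal waveform:
V_rms = V_peak / sqrt(2)
      = 306.66 / 1.414214
      = 216.841 V

216.841 V


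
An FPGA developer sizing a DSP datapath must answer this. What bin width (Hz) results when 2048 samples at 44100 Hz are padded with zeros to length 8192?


Frequency resolution after zero-padding:
N_padded = 2048 * 4 = 8192
df = fs / N_padded
   = 44100 / 8192
   = 5.3833 Hz

5.3833 Hz


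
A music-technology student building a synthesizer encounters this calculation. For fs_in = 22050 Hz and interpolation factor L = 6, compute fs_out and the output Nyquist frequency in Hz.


Step 1 — output sample rate after interpolation by L:
fs_out = L * fs_in = 6 * 22050 = 132300 Hz

Step 2 — Nyquist frequency of the output stream:
f_Nyq = fs_out / 2 = 132300 / 2 = 66150.0 Hz

fs_out = 132300 Hz; f_Nyquist = 66150.0 Hz


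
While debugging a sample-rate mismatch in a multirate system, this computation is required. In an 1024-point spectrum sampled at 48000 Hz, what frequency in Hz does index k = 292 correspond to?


Frequency of DFT bin k:
f_k = k * fs / N
    = 292 * 48000 / 1024
    = 14016000 / 1024
    = 13687.5 Hz

13687.5 Hz


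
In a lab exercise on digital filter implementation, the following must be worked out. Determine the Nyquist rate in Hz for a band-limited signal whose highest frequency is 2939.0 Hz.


The Nyquist rate is twice the maximum frequency component.
fs_min = 2 * fmax
      = 2 * 2939.0
      = 5878.0 Hz

5878.0


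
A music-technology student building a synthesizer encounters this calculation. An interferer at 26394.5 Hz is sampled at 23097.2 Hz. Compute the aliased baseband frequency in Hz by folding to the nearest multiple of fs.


Compute the nearest integer multiple of fs to the signal:
n = round(26394.5 / 23097.2) = 1
f_alias = |26394.5 - 1 * 23097.2|
        = |26394.5 - 23097.2|
        = 3297.3 Hz

3297.3


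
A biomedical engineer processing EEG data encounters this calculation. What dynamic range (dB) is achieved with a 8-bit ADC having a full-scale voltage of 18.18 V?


Dynamic range from full-scale to LSB:
V_min = V_max / 2^bits = 18.18 / 2^8
DR = 20 * log10(V_max / V_min)
   = 20 * log10(2^8)
   = 20 * 8 * log10(2)
   = 48.16 dB

48.16 dB


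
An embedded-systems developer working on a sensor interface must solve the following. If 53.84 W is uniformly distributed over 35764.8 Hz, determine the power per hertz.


Power spectral density:
PSD = P / BW
    = 53.84 / 35764.8
    = 0.00150539 W/Hz

0.00150539 W/Hz


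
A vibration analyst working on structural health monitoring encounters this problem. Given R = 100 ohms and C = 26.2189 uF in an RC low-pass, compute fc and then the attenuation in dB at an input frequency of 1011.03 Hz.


Step 1 — cutoff frequency:
fc = 1 / (2*pi*R*C)
C = 26.2189 uF = 2.62189e-05 F
fc = 1 / (2*pi*100*2.62189e-05)
   = 60.7024 Hz

Step 2 — magnitude at f = 1011.03 Hz:
|H(f)| = 1 / sqrt(1 + (f/fc)^2)
f/fc = 1011.03 / 60.7024 = 16.655519
|H| = 1 / sqrt(1 + 277.406313) = 0.0599322
|H|_dB = 20*log10(0.0599322) = -24.45 dB

fc = 60.7024 Hz; |H(1011.03 Hz)| = -24.45 dB


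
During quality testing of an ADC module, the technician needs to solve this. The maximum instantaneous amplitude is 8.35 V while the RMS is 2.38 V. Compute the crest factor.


Crest factor is the ratio of peak to RMS:
CF = V_peak / V_rms
   = 8.35 / 2.38
   = 3.5084

3.5084


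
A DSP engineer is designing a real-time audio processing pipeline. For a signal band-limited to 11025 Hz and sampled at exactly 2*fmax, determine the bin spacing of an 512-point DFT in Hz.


Step 1 — Nyquist sampling rate:
fs = 2 * fmax = 2 * 11025 = 22050 Hz

Step 2 — DFT bin spacing:
df = fs / N = 22050 / 512 = 43.0664 Hz

43.0664 Hz


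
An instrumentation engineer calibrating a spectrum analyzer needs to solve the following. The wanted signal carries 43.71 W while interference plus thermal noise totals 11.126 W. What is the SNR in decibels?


SNR in decibels:
SNR = 10 * log10(Ps / Pn)
    = 10 * log10(43.71 / 11.126)
    = 10 * log10(3.9286)
    = 10 * 0.5942
    = 5.94 dB

5.94 dB


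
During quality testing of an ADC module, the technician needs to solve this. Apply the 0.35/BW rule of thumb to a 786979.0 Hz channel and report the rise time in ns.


Rise time from bandwidth relationship:
tr = 0.35 / BW
   = 0.35 / 786979.0
   = 4.447386779e-07 s
   = 444.7387 ns

444.7387 ns


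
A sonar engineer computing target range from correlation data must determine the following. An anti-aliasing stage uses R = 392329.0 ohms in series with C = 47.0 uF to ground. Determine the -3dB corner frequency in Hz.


Cutoff frequency of a first-order RC filter:
fc = 1 / (2 * pi * R * C)
C = 47.0 uF = 4.7e-05 F
fc = 1 / (2 * pi * 392329.0 * 4.7e-05)
   = 1 / 115.85856299388
   = 0.008631 Hz

0.008631 Hz


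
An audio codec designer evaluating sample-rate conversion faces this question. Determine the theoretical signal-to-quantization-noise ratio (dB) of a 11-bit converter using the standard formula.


Theoretical SNR for a full-scale sinusoid:
SNR = 6.02 * N + 1.76
    = 6.02 * 11 + 1.76
    = 66.22 + 1.76
    = 67.98 dB

67.98 dB


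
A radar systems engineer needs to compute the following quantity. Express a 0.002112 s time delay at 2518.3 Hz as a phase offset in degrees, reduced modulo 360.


Phase shift from frequency and time delay:
phi = 360 * f * t_delay
    = 360 * 2518.3 * 0.002112
    = 1914.71 degrees
    mod 360 = 114.71 degrees

114.71 degrees


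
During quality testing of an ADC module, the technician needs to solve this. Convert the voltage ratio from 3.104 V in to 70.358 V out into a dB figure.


Voltage gain in dB:
G = 20 * log10(Vout / Vin)
  = 20 * log10(70.358 / 3.104)
  = 20 * log10(22.666881)
  = 20 * 1.355392
  = 27.11 dB

27.11 dB


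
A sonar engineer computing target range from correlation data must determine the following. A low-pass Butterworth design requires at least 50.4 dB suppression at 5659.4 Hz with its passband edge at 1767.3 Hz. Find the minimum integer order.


Butterworth filter order formula:
n = log10(10^(A/10) - 1) / (2 * log10(f_stop/f_pass))
10^(50.4/10) - 1 = 109646.8196
f_stop/f_pass = 5659.4 / 1767.3 = 3.2023
n = 4.9856 -> ceil = 5

5


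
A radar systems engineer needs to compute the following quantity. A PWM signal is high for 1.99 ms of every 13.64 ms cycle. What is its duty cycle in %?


Duty cycle as a percentage:
DC = (t_on / T) * 100
   = (1.99 / 13.64) * 100
   = 0.145894 * 100
   = 14.59 %

14.59 %


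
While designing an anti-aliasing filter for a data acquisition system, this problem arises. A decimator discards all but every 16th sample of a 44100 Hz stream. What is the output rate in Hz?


Decimation reduces the sample rate:
fs_out = fs_in / M
       = 44100 / 16
       = 2756.25 Hz

2756.25 Hz


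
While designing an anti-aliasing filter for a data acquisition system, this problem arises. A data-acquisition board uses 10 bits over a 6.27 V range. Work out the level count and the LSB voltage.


Step 1 — number of quantization levels:
L = 2^N = 2^10 = 1024

Step 2 — LSB step size:
delta = Vfs / L
      = 6.27 / 1024
      = 0.00612305 V

Levels = 1024; step size = 0.00612305 V


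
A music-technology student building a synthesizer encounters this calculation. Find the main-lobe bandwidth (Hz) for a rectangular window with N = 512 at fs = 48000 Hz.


Main lobe width for a rectangular window:
Width = 2 * fs / N
      = 2 * 48000 / 512
      = 96000 / 512
      = 187.5 Hz

187.5 Hz


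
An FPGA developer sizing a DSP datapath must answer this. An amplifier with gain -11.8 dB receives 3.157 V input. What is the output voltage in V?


Output voltage from dB gain:
V_out = V_in * 10^(gain_dB / 20)
      = 3.157 * 10^(-11.8 / 20)
      = 3.157 * 0.25704
      = 0.8115 V

0.8115 V


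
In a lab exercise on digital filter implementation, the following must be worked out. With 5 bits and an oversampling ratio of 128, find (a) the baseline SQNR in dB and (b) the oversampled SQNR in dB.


Step 1 — baseline SQNR at Nyquist:
SQNR_base = 6.02*N + 1.76
          = 6.02*5 + 1.76
          = 31.86 dB

Step 2 — oversampling processing gain:
G = 10*log10(OSR) = 10*log10(128) = 21.07 dB

Step 3 — total:
SQNR_total = 31.86 + 21.07 = 52.93 dB

Base SQNR = 31.86 dB; oversampled SQNR = 52.93 dB


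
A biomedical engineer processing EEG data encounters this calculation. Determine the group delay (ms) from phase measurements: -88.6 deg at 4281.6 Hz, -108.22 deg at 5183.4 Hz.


Group delay from phase difference:
tau = -d(phi)/d(omega)
d(phi) = -19.62 deg = -0.342434 rad
d(omega) = 2*pi*(5183.4 - 4281.6) = 5666.1765 rad/s
tau = -(-0.342434) / 5666.1765
    = 0.0604 ms

0.0604 ms


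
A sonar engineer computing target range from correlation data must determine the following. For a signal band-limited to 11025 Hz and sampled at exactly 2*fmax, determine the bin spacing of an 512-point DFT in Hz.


Step 1 — Nyquist sampling rate:
fs = 2 * fmax = 2 * 11025 = 22050 Hz

Step 2 — DFT bin spacing:
df = fs / N = 22050 / 512 = 43.0664 Hz

43.0664 Hz


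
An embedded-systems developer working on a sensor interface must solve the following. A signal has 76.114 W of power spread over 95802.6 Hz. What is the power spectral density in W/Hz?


Power spectral density:
PSD = P / BW
    = 76.114 / 95802.6
    = 0.00079449 W/Hz

0.00079449 W/Hz


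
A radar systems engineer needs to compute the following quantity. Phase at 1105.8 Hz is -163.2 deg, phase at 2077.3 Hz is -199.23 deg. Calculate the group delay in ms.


Group delay from phase difference:
tau = -d(phi)/d(omega)
d(phi) = -36.03 deg = -0.628842 rad
d(omega) = 2*pi*(2077.3 - 1105.8) = 6104.1145 rad/s
tau = -(-0.628842) / 6104.1145
    = 0.103 ms

0.103 ms


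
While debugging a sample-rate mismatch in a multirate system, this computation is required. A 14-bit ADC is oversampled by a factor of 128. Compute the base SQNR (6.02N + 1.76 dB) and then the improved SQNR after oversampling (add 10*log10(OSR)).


Step 1 — baseline SQNR at Nyquist:
SQNR_base = 6.02*N + 1.76
          = 6.02*14 + 1.76
          = 86.04 dB

Step 2 — oversampling processing gain:
G = 10*log10(OSR) = 10*log10(128) = 21.07 dB

Step 3 — total:
SQNR_total = 86.04 + 21.07 = 107.11 dB

Base SQNR = 86.04 dB; oversampled SQNR = 107.11 dB


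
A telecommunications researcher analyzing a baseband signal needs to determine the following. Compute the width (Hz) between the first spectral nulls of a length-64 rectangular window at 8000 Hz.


Main lobe width for a rectangular window:
Width = 2 * fs / N
      = 2 * 8000 / 64
      = 16000 / 64
      = 250.0 Hz

250.0 Hz


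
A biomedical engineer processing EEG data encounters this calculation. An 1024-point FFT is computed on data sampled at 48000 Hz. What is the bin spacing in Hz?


DFT frequency resolution:
df = fs / N
   = 48000 / 1024
   = 46.875 Hz

46.875 Hz


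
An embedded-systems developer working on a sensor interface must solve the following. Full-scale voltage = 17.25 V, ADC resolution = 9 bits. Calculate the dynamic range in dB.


Dynamic range from full-scale to LSB:
V_min = V_max / 2^bits = 17.25 / 2^9
DR = 20 * log10(V_max / V_min)
   = 20 * log10(2^9)
   = 20 * 9 * log10(2)
   = 54.19 dB

54.19 dB


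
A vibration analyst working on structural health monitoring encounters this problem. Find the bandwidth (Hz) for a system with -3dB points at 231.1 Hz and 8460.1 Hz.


Bandwidth is the difference of -3dB frequencies:
BW = f_high - f_low
   = 8460.1 - 231.1
   = 8229.0 Hz

8229.0 Hz


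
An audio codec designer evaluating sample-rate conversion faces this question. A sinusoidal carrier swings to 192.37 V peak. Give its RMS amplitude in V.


RMS voltage for a sinusoidal waveform:
V_rms = V_peak / sqrt(2)
      = 192.37 / 1.414214
      = 136.026 V

136.026 V


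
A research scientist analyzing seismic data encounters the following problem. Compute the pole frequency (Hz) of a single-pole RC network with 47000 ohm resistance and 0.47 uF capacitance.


Cutoff frequency of a first-order RC filter:
fc = 1 / (2 * pi * R * C)
C = 0.47 uF = 4.7e-07 F
fc = 1 / (2 * pi * 47000 * 4.7e-07)
   = 1 / 0.1387955634356
   = 7.204841 Hz

7.204841 Hz
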